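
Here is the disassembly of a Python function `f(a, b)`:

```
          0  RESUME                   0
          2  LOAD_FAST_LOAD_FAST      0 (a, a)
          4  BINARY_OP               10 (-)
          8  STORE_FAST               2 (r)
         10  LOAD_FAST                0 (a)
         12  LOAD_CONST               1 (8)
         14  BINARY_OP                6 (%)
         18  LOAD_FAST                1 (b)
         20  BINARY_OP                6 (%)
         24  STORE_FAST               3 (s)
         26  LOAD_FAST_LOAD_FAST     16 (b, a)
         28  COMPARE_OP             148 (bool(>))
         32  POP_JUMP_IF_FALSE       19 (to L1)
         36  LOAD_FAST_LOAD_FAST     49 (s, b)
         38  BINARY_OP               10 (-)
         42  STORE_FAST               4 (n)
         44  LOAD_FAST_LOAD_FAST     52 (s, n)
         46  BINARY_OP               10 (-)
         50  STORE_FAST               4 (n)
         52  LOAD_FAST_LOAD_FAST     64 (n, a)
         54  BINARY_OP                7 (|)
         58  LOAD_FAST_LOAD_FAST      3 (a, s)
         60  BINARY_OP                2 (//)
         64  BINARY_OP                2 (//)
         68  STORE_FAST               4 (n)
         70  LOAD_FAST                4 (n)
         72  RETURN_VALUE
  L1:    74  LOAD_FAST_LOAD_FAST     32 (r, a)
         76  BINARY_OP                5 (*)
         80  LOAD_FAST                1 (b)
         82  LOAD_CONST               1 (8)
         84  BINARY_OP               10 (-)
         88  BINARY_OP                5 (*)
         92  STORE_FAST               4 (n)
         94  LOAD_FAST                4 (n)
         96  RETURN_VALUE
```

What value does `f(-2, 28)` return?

LOAD_FAST_LOAD_FAST a,a → push -2,-2. Stack: [-2, -2]
BINARY_OP - → -2 - -2 = 0. Stack: [0]
STORE_FAST r → r=0. Stack: []
LOAD_FAST a → push -2. Stack: [-2]
LOAD_CONST → push 8. Stack: [-2, 8]
BINARY_OP % → -2 % 8 = 6. Stack: [6]
LOAD_FAST b → push 28. Stack: [6, 28]
BINARY_OP % → 6 % 28 = 6. Stack: [6]
STORE_FAST s → s=6. Stack: []
LOAD_FAST_LOAD_FAST b,a → push 28,-2. Stack: [28, -2]
COMPARE_OP bool(>) → 28 vs -2 = True. Stack: [True]
POP_JUMP_IF_FALSE → pop True; no jump. Stack: []
LOAD_FAST_LOAD_FAST s,b → push 6,28. Stack: [6, 28]
BINARY_OP - → 6 - 28 = -22. Stack: [-22]
STORE_FAST n → n=-22. Stack: []
LOAD_FAST_LOAD_FAST s,n → push 6,-22. Stack: [6, -22]
BINARY_OP - → 6 - -22 = 28. Stack: [28]
STORE_FAST n → n=28. Stack: []
LOAD_FAST_LOAD_FAST n,a → push 28,-2. Stack: [28, -2]
BINARY_OP | → 28 | -2 = -2. Stack: [-2]
LOAD_FAST_LOAD_FAST a,s → push -2,6. Stack: [-2, -2, 6]
BINARY_OP // → -2 // 6 = -1. Stack: [-2, -1]
BINARY_OP // → -2 // -1 = 2. Stack: [2]
STORE_FAST n → n=2. Stack: []
LOAD_FAST n → push 2. Stack: [2]
RETURN_VALUE → return 2.

2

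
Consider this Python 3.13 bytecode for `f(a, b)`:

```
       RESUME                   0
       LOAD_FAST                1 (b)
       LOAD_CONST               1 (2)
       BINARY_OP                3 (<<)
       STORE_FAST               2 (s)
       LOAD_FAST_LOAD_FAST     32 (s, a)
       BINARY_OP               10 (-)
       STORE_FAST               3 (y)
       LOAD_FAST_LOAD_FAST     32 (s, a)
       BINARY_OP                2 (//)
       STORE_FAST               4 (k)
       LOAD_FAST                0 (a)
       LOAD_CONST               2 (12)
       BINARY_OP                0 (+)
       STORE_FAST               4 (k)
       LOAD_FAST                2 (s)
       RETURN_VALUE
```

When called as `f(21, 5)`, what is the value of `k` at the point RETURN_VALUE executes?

33

LOAD_FAST b → push 5. Stack: [5]
LOAD_CONST → push 2. Stack: [5, 2]
BINARY_OP << → 5 << 2 = 20. Stack: [20]
STORE_FAST s → s=20. Stack: []
LOAD_FAST_LOAD_FAST s,a → push 20,21. Stack: [20, 21]
BINARY_OP - → 20 - 21 = -1. Stack: [-1]
STORE_FAST y → y=-1. Stack: []
LOAD_FAST_LOAD_FAST s,a → push 20,21. Stack: [20, 21]
BINARY_OP // → 20 // 21 = 0. Stack: [0]
STORE_FAST k → k=0. Stack: []
LOAD_FAST a → push 21. Stack: [21]
LOAD_CONST → push 12. Stack: [21, 12]
BINARY_OP + → 21 + 12 = 33. Stack: [33]
STORE_FAST k → k=33. Stack: []
LOAD_FAST s → push 20. Stack: [20]
RETURN_VALUE → return 20.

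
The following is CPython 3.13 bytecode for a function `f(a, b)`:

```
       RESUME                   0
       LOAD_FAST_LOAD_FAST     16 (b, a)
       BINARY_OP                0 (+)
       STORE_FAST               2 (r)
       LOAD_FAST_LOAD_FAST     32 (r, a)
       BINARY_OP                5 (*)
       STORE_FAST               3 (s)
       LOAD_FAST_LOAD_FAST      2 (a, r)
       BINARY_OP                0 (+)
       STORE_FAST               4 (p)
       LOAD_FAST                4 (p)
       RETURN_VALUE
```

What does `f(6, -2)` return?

LOAD_FAST_LOAD_FAST b,a → push -2,6. Stack: [-2, 6]
BINARY_OP + → -2 + 6 = 4. Stack: [4]
STORE_FAST r → r=4. Stack: []
LOAD_FAST_LOAD_FAST r,a → push 4,6. Stack: [4, 6]
BINARY_OP * → 4 * 6 = 24. Stack: [24]
STORE_FAST s → s=24. Stack: []
LOAD_FAST_LOAD_FAST a,r → push 6,4. Stack: [6, 4]
BINARY_OP + → 6 + 4 = 10. Stack: [10]
STORE_FAST p → p=10. Stack: []
LOAD_FAST p → push 10. Stack: [10]
RETURN_VALUE → return 10.

10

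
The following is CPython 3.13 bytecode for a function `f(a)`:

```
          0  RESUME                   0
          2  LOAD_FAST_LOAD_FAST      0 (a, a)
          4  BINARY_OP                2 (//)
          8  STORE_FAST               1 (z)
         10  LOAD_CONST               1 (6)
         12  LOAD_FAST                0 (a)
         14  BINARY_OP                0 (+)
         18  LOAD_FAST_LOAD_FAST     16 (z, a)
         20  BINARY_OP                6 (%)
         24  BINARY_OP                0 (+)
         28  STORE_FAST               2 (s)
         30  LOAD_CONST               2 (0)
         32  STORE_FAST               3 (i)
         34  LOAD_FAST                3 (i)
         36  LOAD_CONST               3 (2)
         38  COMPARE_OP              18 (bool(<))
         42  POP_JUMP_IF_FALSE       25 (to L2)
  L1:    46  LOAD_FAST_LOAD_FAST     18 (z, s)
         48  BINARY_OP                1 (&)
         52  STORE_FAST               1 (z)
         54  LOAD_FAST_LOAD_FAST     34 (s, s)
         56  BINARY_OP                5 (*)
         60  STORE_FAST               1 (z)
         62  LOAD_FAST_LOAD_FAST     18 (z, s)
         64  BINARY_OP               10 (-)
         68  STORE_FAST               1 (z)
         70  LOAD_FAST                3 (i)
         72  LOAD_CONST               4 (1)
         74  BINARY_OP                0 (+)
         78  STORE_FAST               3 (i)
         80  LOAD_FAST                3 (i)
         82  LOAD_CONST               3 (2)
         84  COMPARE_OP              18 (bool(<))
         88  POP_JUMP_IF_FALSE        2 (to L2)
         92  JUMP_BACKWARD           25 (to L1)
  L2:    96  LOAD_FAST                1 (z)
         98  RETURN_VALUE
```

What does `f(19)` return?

650

LOAD_FAST_LOAD_FAST a,a → push 19,19. Stack: [19, 19]
BINARY_OP // → 19 // 19 = 1. Stack: [1]
STORE_FAST z → z=1. Stack: []
LOAD_CONST → push 6. Stack: [6]
LOAD_FAST a → push 19. Stack: [6, 19]
BINARY_OP + → 6 + 19 = 25. Stack: [25]
LOAD_FAST_LOAD_FAST z,a → push 1,19. Stack: [25, 1, 19]
BINARY_OP % → 1 % 19 = 1. Stack: [25, 1]
BINARY_OP + → 25 + 1 = 26. Stack: [26]
STORE_FAST s → s=26. Stack: []
LOAD_CONST → push 0. Stack: [0]
STORE_FAST i → i=0. Stack: []
LOAD_FAST i → push 0. Stack: [0]
LOAD_CONST → push 2. Stack: [0, 2]
COMPARE_OP bool(<) → 0 vs 2 = True. Stack: [True]
POP_JUMP_IF_FALSE → pop True; no jump. Stack: []
LOAD_FAST_LOAD_FAST z,s → push 1,26. Stack: [1, 26]
BINARY_OP & → 1 & 26 = 0. Stack: [0]
STORE_FAST z → z=0. Stack: []
LOAD_FAST_LOAD_FAST s,s → push 26,26. Stack: [26, 26]
BINARY_OP * → 26 * 26 = 676. Stack: [676]
STORE_FAST z → z=676. Stack: []
LOAD_FAST_LOAD_FAST z,s → push 676,26. Stack: [676, 26]
BINARY_OP - → 676 - 26 = 650. Stack: [650]
STORE_FAST z → z=650. Stack: []
LOAD_FAST i → push 0. Stack: [0]
LOAD_CONST → push 1. Stack: [0, 1]
BINARY_OP + → 0 + 1 = 1. Stack: [1]
STORE_FAST i → i=1. Stack: []
LOAD_FAST i → push 1. Stack: [1]
LOAD_CONST → push 2. Stack: [1, 2]
COMPARE_OP bool(<) → 1 vs 2 = True. Stack: [True]
POP_JUMP_IF_FALSE → pop True; no jump. Stack: []
LOAD_FAST_LOAD_FAST z,s → push 650,26. Stack: [650, 26]
BINARY_OP & → 650 & 26 = 10. Stack: [10]
STORE_FAST z → z=10. Stack: []
LOAD_FAST_LOAD_FAST s,s → push 26,26. Stack: [26, 26]
BINARY_OP * → 26 * 26 = 676. Stack: [676]
STORE_FAST z → z=676. Stack: []
LOAD_FAST_LOAD_FAST z,s → push 676,26. Stack: [676, 26]
BINARY_OP - → 676 - 26 = 650. Stack: [650]
STORE_FAST z → z=650. Stack: []
LOAD_FAST i → push 1. Stack: [1]
LOAD_CONST → push 1. Stack: [1, 1]
BINARY_OP + → 1 + 1 = 2. Stack: [2]
STORE_FAST i → i=2. Stack: []
LOAD_FAST i → push 2. Stack: [2]
LOAD_CONST → push 2. Stack: [2, 2]
COMPARE_OP bool(<) → 2 vs 2 = False. Stack: [False]
POP_JUMP_IF_FALSE → pop False; jump. Stack: []
LOAD_FAST z → push 650. Stack: [650]
RETURN_VALUE → return 650.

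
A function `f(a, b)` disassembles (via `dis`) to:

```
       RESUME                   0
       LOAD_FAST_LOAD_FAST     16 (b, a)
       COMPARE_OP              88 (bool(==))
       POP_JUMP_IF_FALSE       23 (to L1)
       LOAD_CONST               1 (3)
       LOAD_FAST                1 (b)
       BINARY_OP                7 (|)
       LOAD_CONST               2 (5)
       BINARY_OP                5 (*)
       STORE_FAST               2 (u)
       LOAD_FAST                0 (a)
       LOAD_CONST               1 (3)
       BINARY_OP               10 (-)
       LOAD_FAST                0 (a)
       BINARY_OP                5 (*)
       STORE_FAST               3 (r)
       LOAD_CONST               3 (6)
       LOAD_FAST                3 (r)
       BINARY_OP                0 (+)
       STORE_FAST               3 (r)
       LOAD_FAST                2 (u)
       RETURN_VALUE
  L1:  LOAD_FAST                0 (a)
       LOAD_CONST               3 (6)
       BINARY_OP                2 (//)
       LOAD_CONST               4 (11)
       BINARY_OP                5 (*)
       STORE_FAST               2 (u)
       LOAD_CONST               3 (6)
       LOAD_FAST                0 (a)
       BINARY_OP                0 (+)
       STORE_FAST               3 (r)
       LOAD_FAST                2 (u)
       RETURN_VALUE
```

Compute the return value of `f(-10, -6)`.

-22

LOAD_FAST_LOAD_FAST b,a → push -6,-10. Stack: [-6, -10]
COMPARE_OP bool(==) → -6 vs -10 = False. Stack: [False]
POP_JUMP_IF_FALSE → pop False; jump. Stack: []
LOAD_FAST a → push -10. Stack: [-10]
LOAD_CONST → push 6. Stack: [-10, 6]
BINARY_OP // → -10 // 6 = -2. Stack: [-2]
LOAD_CONST → push 11. Stack: [-2, 11]
BINARY_OP * → -2 * 11 = -22. Stack: [-22]
STORE_FAST u → u=-22. Stack: []
LOAD_CONST → push 6. Stack: [6]
LOAD_FAST a → push -10. Stack: [6, -10]
BINARY_OP + → 6 + -10 = -4. Stack: [-4]
STORE_FAST r → r=-4. Stack: []
LOAD_FAST u → push -22. Stack: [-22]
RETURN_VALUE → return -22.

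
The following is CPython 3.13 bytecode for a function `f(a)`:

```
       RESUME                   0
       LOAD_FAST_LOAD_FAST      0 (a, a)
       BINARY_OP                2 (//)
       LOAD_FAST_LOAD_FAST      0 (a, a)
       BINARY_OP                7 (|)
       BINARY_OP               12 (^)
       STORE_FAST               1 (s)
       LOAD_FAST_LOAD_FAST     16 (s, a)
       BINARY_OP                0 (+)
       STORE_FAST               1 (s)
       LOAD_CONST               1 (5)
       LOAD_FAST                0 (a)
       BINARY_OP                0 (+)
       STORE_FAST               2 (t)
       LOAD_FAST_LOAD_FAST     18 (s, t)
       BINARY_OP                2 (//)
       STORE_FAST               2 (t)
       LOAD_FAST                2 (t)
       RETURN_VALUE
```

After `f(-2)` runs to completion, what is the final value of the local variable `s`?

LOAD_FAST_LOAD_FAST a,a → push -2,-2. Stack: [-2, -2]
BINARY_OP // → -2 // -2 = 1. Stack: [1]
LOAD_FAST_LOAD_FAST a,a → push -2,-2. Stack: [1, -2, -2]
BINARY_OP | → -2 | -2 = -2. Stack: [1, -2]
BINARY_OP ^ → 1 ^ -2 = -1. Stack: [-1]
STORE_FAST s → s=-1. Stack: []
LOAD_FAST_LOAD_FAST s,a → push -1,-2. Stack: [-1, -2]
BINARY_OP + → -1 + -2 = -3. Stack: [-3]
STORE_FAST s → s=-3. Stack: []
LOAD_CONST → push 5. Stack: [5]
LOAD_FAST a → push -2. Stack: [5, -2]
BINARY_OP + → 5 + -2 = 3. Stack: [3]
STORE_FAST t → t=3. Stack: []
LOAD_FAST_LOAD_FAST s,t → push -3,3. Stack: [-3, 3]
BINARY_OP // → -3 // 3 = -1. Stack: [-1]
STORE_FAST t → t=-1. Stack: []
LOAD_FAST t → push -1. Stack: [-1]
RETURN_VALUE → return -1.

-3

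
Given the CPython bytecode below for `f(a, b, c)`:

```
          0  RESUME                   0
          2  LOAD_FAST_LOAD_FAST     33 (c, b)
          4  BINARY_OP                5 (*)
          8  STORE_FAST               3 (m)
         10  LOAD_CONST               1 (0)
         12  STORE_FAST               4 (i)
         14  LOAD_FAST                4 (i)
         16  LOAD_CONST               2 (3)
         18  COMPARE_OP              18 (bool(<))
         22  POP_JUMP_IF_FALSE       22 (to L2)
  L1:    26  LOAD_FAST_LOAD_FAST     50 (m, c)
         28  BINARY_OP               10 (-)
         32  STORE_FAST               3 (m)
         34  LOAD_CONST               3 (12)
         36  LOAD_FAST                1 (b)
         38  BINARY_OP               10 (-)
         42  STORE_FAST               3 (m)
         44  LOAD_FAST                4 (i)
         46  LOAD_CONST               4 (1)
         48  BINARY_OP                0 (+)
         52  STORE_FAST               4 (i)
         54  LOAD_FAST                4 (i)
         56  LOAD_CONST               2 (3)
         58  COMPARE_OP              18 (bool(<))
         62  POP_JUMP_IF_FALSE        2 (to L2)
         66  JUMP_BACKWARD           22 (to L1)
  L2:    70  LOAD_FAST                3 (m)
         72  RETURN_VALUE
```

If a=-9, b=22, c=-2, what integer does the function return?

-10

LOAD_FAST_LOAD_FAST c,b → push -2,22. Stack: [-2, 22]
BINARY_OP * → -2 * 22 = -44. Stack: [-44]
STORE_FAST m → m=-44. Stack: []
LOAD_CONST → push 0. Stack: [0]
STORE_FAST i → i=0. Stack: []
LOAD_FAST i → push 0. Stack: [0]
LOAD_CONST → push 3. Stack: [0, 3]
COMPARE_OP bool(<) → 0 vs 3 = True. Stack: [True]
POP_JUMP_IF_FALSE → pop True; no jump. Stack: []
LOAD_FAST_LOAD_FAST m,c → push -44,-2. Stack: [-44, -2]
BINARY_OP - → -44 - -2 = -42. Stack: [-42]
STORE_FAST m → m=-42. Stack: []
LOAD_CONST → push 12. Stack: [12]
LOAD_FAST b → push 22. Stack: [12, 22]
BINARY_OP - → 12 - 22 = -10. Stack: [-10]
STORE_FAST m → m=-10. Stack: []
LOAD_FAST i → push 0. Stack: [0]
LOAD_CONST → push 1. Stack: [0, 1]
BINARY_OP + → 0 + 1 = 1. Stack: [1]
STORE_FAST i → i=1. Stack: []
LOAD_FAST i → push 1. Stack: [1]
LOAD_CONST → push 3. Stack: [1, 3]
COMPARE_OP bool(<) → 1 vs 3 = True. Stack: [True]
POP_JUMP_IF_FALSE → pop True; no jump. Stack: []
LOAD_FAST_LOAD_FAST m,c → push -10,-2. Stack: [-10, -2]
BINARY_OP - → -10 - -2 = -8. Stack: [-8]
STORE_FAST m → m=-8. Stack: []
LOAD_CONST → push 12. Stack: [12]
LOAD_FAST b → push 22. Stack: [12, 22]
BINARY_OP - → 12 - 22 = -10. Stack: [-10]
STORE_FAST m → m=-10. Stack: []
LOAD_FAST i → push 1. Stack: [1]
LOAD_CONST → push 1. Stack: [1, 1]
BINARY_OP + → 1 + 1 = 2. Stack: [2]
STORE_FAST i → i=2. Stack: []
LOAD_FAST i → push 2. Stack: [2]
LOAD_CONST → push 3. Stack: [2, 3]
COMPARE_OP bool(<) → 2 vs 3 = True. Stack: [True]
POP_JUMP_IF_FALSE → pop True; no jump. Stack: []
LOAD_FAST_LOAD_FAST m,c → push -10,-2. Stack: [-10, -2]
BINARY_OP - → -10 - -2 = -8. Stack: [-8]
STORE_FAST m → m=-8. Stack: []
LOAD_CONST → push 12. Stack: [12]
LOAD_FAST b → push 22. Stack: [12, 22]
BINARY_OP - → 12 - 22 = -10. Stack: [-10]
STORE_FAST m → m=-10. Stack: []
LOAD_FAST i → push 2. Stack: [2]
LOAD_CONST → push 1. Stack: [2, 1]
BINARY_OP + → 2 + 1 = 3. Stack: [3]
STORE_FAST i → i=3. Stack: []
LOAD_FAST i → push 3. Stack: [3]
LOAD_CONST → push 3. Stack: [3, 3]
COMPARE_OP bool(<) → 3 vs 3 = False. Stack: [False]
POP_JUMP_IF_FALSE → pop False; jump. Stack: []
LOAD_FAST m → push -10. Stack: [-10]
RETURN_VALUE → return -10.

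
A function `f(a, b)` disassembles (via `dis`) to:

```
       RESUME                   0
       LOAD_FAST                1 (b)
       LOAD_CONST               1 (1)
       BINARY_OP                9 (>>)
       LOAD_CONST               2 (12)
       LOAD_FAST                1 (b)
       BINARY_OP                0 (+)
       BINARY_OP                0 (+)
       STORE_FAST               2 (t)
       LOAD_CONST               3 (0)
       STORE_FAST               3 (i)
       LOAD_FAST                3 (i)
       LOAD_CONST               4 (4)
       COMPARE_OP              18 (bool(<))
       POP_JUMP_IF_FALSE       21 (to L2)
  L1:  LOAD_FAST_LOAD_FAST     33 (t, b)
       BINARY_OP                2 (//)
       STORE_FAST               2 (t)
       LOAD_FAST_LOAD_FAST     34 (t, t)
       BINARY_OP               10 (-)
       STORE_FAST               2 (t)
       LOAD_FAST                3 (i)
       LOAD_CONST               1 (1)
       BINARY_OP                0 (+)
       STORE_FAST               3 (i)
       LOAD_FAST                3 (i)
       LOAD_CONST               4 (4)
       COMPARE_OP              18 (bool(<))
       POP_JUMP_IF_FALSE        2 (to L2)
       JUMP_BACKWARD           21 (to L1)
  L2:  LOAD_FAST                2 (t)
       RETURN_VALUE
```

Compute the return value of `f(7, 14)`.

LOAD_FAST b → push 14
LOAD_CONST → push 1
BINARY_OP >> → 14 >> 1 = 7
LOAD_CONST → push 12
LOAD_FAST b → push 14
BINARY_OP + → 12 + 14 = 26
BINARY_OP + → 7 + 26 = 33
STORE_FAST t → t=33
LOAD_CONST → push 0
STORE_FAST i → i=0
LOAD_FAST i → push 0
LOAD_CONST → push 4
COMPARE_OP bool(<) → 0 vs 4 = True
POP_JUMP_IF_FALSE → pop True; no jump
LOAD_FAST_LOAD_FAST t,b → push 33,14
BINARY_OP // → 33 // 14 = 2
STORE_FAST t → t=2
LOAD_FAST_LOAD_FAST t,t → push 2,2
BINARY_OP - → 2 - 2 = 0
STORE_FAST t → t=0
LOAD_FAST i → push 0
LOAD_CONST → push 1
BINARY_OP + → 0 + 1 = 1
STORE_FAST i → i=1
LOAD_FAST i → push 1
LOAD_CONST → push 4
COMPARE_OP bool(<) → 1 vs 4 = True
POP_JUMP_IF_FALSE → pop True; no jump
LOAD_FAST_LOAD_FAST t,b → push 0,14
BINARY_OP // → 0 // 14 = 0
STORE_FAST t → t=0
LOAD_FAST_LOAD_FAST t,t → push 0,0
BINARY_OP - → 0 - 0 = 0
STORE_FAST t → t=0
LOAD_FAST i → push 1
LOAD_CONST → push 1
BINARY_OP + → 1 + 1 = 2
STORE_FAST i → i=2
LOAD_FAST i → push 2
LOAD_CONST → push 4
COMPARE_OP bool(<) → 2 vs 4 = True
POP_JUMP_IF_FALSE → pop True; no jump
LOAD_FAST_LOAD_FAST t,b → push 0,14
BINARY_OP // → 0 // 14 = 0
STORE_FAST t → t=0
LOAD_FAST_LOAD_FAST t,t → push 0,0
BINARY_OP - → 0 - 0 = 0
STORE_FAST t → t=0
LOAD_FAST i → push 2
LOAD_CONST → push 1
BINARY_OP + → 2 + 1 = 3
STORE_FAST i → i=3
LOAD_FAST i → push 3
LOAD_CONST → push 4
COMPARE_OP bool(<) → 3 vs 4 = True
POP_JUMP_IF_FALSE → pop True; no jump
LOAD_FAST_LOAD_FAST t,b → push 0,14
BINARY_OP // → 0 // 14 = 0
STORE_FAST t → t=0
LOAD_FAST_LOAD_FAST t,t → push 0,0
BINARY_OP - → 0 - 0 = 0
STORE_FAST t → t=0
LOAD_FAST i → push 3
LOAD_CONST → push 1
BINARY_OP + → 3 + 1 = 4
STORE_FAST i → i=4
LOAD_FAST i → push 4
LOAD_CONST → push 4
COMPARE_OP bool(<) → 4 vs 4 = False
POP_JUMP_IF_FALSE → pop False; jump
LOAD_FAST t → push 0
RETURN_VALUE → return 0.

0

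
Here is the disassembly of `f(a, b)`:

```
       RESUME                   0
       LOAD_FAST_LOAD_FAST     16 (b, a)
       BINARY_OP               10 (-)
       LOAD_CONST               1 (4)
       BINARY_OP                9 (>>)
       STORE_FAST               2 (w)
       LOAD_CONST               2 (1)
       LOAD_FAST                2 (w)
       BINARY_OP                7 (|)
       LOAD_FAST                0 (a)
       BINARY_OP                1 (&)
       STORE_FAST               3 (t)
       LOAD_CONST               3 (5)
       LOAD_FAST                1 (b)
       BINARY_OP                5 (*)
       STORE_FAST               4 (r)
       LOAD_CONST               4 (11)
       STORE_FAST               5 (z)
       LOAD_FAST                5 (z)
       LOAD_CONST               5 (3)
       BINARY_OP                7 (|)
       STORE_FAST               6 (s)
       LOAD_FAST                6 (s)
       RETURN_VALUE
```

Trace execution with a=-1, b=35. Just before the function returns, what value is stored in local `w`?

LOAD_FAST_LOAD_FAST b,a → push 35,-1. Stack: [35, -1]
BINARY_OP - → 35 - -1 = 36. Stack: [36]
LOAD_CONST → push 4. Stack: [36, 4]
BINARY_OP >> → 36 >> 4 = 2. Stack: [2]
STORE_FAST w → w=2. Stack: []
LOAD_CONST → push 1. Stack: [1]
LOAD_FAST w → push 2. Stack: [1, 2]
BINARY_OP | → 1 | 2 = 3. Stack: [3]
LOAD_FAST a → push -1. Stack: [3, -1]
BINARY_OP & → 3 & -1 = 3. Stack: [3]
STORE_FAST t → t=3. Stack: []
LOAD_CONST → push 5. Stack: [5]
LOAD_FAST b → push 35. Stack: [5, 35]
BINARY_OP * → 5 * 35 = 175. Stack: [175]
STORE_FAST r → r=175. Stack: []
LOAD_CONST → push 11. Stack: [11]
STORE_FAST z → z=11. Stack: []
LOAD_FAST z → push 11. Stack: [11]
LOAD_CONST → push 3. Stack: [11, 3]
BINARY_OP | → 11 | 3 = 11. Stack: [11]
STORE_FAST s → s=11. Stack: []
LOAD_FAST s → push 11. Stack: [11]
RETURN_VALUE → return 11.

2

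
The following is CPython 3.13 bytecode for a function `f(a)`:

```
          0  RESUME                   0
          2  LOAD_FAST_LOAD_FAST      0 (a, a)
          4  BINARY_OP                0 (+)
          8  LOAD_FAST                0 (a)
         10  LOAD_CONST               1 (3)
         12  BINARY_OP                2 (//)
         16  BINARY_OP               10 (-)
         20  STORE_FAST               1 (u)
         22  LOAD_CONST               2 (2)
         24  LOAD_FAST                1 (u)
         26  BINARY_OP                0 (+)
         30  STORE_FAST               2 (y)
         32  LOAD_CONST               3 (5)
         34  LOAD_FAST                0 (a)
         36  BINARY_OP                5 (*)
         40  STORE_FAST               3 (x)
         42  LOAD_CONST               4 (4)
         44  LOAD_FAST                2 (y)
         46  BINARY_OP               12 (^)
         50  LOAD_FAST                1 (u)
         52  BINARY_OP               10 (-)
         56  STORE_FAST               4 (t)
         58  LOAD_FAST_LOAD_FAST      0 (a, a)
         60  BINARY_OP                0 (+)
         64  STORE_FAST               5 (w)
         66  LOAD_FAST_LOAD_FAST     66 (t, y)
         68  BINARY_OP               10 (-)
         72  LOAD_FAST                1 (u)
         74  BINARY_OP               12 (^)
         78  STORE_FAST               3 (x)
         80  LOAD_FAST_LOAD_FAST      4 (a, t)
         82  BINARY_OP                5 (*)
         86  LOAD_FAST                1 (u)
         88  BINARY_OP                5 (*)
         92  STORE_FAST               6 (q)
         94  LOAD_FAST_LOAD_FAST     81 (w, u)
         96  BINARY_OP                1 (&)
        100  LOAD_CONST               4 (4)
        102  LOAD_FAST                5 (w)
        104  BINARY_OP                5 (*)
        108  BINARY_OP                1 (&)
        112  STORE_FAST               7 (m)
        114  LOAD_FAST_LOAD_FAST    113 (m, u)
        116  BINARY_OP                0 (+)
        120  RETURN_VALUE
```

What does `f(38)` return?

64

LOAD_FAST_LOAD_FAST a,a → push 38,38. Stack: [38, 38]
BINARY_OP + → 38 + 38 = 76. Stack: [76]
LOAD_FAST a → push 38. Stack: [76, 38]
LOAD_CONST → push 3. Stack: [76, 38, 3]
BINARY_OP // → 38 // 3 = 12. Stack: [76, 12]
BINARY_OP - → 76 - 12 = 64. Stack: [64]
STORE_FAST u → u=64. Stack: []
LOAD_CONST → push 2. Stack: [2]
LOAD_FAST u → push 64. Stack: [2, 64]
BINARY_OP + → 2 + 64 = 66. Stack: [66]
STORE_FAST y → y=66. Stack: []
LOAD_CONST → push 5. Stack: [5]
LOAD_FAST a → push 38. Stack: [5, 38]
BINARY_OP * → 5 * 38 = 190. Stack: [190]
STORE_FAST x → x=190. Stack: []
LOAD_CONST → push 4. Stack: [4]
LOAD_FAST y → push 66. Stack: [4, 66]
BINARY_OP ^ → 4 ^ 66 = 70. Stack: [70]
LOAD_FAST u → push 64. Stack: [70, 64]
BINARY_OP - → 70 - 64 = 6. Stack: [6]
STORE_FAST t → t=6. Stack: []
LOAD_FAST_LOAD_FAST a,a → push 38,38. Stack: [38, 38]
BINARY_OP + → 38 + 38 = 76. Stack: [76]
STORE_FAST w → w=76. Stack: []
LOAD_FAST_LOAD_FAST t,y → push 6,66. Stack: [6, 66]
BINARY_OP - → 6 - 66 = -60. Stack: [-60]
LOAD_FAST u → push 64. Stack: [-60, 64]
BINARY_OP ^ → -60 ^ 64 = -124. Stack: [-124]
STORE_FAST x → x=-124. Stack: []
LOAD_FAST_LOAD_FAST a,t → push 38,6. Stack: [38, 6]
BINARY_OP * → 38 * 6 = 228. Stack: [228]
LOAD_FAST u → push 64. Stack: [228, 64]
BINARY_OP * → 228 * 64 = 14592. Stack: [14592]
STORE_FAST q → q=14592. Stack: []
LOAD_FAST_LOAD_FAST w,u → push 76,64. Stack: [76, 64]
BINARY_OP & → 76 & 64 = 64. Stack: [64]
LOAD_CONST → push 4. Stack: [64, 4]
LOAD_FAST w → push 76. Stack: [64, 4, 76]
BINARY_OP * → 4 * 76 = 304. Stack: [64, 304]
BINARY_OP & → 64 & 304 = 0. Stack: [0]
STORE_FAST m → m=0. Stack: []
LOAD_FAST_LOAD_FAST m,u → push 0,64. Stack: [0, 64]
BINARY_OP + → 0 + 64 = 64. Stack: [64]
RETURN_VALUE → return 64.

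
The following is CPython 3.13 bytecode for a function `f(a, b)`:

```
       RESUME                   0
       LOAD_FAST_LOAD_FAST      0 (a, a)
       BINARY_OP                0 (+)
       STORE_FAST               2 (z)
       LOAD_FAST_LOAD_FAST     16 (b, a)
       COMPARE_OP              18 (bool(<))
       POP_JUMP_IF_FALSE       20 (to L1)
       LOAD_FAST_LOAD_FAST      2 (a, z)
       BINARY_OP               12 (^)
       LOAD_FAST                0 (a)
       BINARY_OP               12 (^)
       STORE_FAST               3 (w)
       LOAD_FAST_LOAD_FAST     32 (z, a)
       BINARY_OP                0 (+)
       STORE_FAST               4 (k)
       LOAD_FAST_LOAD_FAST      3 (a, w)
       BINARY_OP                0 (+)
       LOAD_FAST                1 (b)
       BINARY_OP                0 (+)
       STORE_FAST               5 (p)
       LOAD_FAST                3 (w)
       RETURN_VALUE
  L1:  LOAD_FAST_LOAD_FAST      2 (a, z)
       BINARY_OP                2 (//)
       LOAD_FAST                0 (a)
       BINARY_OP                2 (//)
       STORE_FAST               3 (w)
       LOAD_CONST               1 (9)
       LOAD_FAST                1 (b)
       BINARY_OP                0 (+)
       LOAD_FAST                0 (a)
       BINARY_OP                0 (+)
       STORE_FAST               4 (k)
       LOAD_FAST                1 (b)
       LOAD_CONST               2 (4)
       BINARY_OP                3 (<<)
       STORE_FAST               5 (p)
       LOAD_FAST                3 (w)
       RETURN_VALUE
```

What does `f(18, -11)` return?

36

LOAD_FAST_LOAD_FAST a,a → push 18,18. Stack: [18, 18]
BINARY_OP + → 18 + 18 = 36. Stack: [36]
STORE_FAST z → z=36. Stack: []
LOAD_FAST_LOAD_FAST b,a → push -11,18. Stack: [-11, 18]
COMPARE_OP bool(<) → -11 vs 18 = True. Stack: [True]
POP_JUMP_IF_FALSE → pop True; no jump. Stack: []
LOAD_FAST_LOAD_FAST a,z → push 18,36. Stack: [18, 36]
BINARY_OP ^ → 18 ^ 36 = 54. Stack: [54]
LOAD_FAST a → push 18. Stack: [54, 18]
BINARY_OP ^ → 54 ^ 18 = 36. Stack: [36]
STORE_FAST w → w=36. Stack: []
LOAD_FAST_LOAD_FAST z,a → push 36,18. Stack: [36, 18]
BINARY_OP + → 36 + 18 = 54. Stack: [54]
STORE_FAST k → k=54. Stack: []
LOAD_FAST_LOAD_FAST a,w → push 18,36. Stack: [18, 36]
BINARY_OP + → 18 + 36 = 54. Stack: [54]
LOAD_FAST b → push -11. Stack: [54, -11]
BINARY_OP + → 54 + -11 = 43. Stack: [43]
STORE_FAST p → p=43. Stack: []
LOAD_FAST w → push 36. Stack: [36]
RETURN_VALUE → return 36.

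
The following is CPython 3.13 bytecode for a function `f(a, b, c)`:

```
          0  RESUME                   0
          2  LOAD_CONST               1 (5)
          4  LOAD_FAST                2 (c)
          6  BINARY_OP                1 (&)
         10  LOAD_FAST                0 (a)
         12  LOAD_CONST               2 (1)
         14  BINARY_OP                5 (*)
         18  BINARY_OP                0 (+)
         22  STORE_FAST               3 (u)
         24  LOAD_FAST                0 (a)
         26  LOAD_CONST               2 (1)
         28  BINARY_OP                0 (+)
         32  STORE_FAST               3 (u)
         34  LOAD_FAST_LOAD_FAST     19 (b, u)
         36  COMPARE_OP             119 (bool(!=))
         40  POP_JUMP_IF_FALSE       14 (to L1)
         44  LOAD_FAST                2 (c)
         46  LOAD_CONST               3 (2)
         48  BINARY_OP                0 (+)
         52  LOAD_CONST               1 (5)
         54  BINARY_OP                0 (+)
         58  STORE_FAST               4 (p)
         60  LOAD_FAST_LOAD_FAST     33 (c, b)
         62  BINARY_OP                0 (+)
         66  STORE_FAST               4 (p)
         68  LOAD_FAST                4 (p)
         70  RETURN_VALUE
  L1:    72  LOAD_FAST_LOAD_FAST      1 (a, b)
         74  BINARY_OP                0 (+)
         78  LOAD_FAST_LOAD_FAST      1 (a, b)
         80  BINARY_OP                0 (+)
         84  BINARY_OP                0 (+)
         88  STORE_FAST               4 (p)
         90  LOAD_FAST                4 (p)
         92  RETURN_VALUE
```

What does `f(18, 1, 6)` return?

7

LOAD_CONST → push 5. Stack: [5]
LOAD_FAST c → push 6. Stack: [5, 6]
BINARY_OP & → 5 & 6 = 4. Stack: [4]
LOAD_FAST a → push 18. Stack: [4, 18]
LOAD_CONST → push 1. Stack: [4, 18, 1]
BINARY_OP * → 18 * 1 = 18. Stack: [4, 18]
BINARY_OP + → 4 + 18 = 22. Stack: [22]
STORE_FAST u → u=22. Stack: []
LOAD_FAST a → push 18. Stack: [18]
LOAD_CONST → push 1. Stack: [18, 1]
BINARY_OP + → 18 + 1 = 19. Stack: [19]
STORE_FAST u → u=19. Stack: []
LOAD_FAST_LOAD_FAST b,u → push 1,19. Stack: [1, 19]
COMPARE_OP bool(!=) → 1 vs 19 = True. Stack: [True]
POP_JUMP_IF_FALSE → pop True; no jump. Stack: []
LOAD_FAST c → push 6. Stack: [6]
LOAD_CONST → push 2. Stack: [6, 2]
BINARY_OP + → 6 + 2 = 8. Stack: [8]
LOAD_CONST → push 5. Stack: [8, 5]
BINARY_OP + → 8 + 5 = 13. Stack: [13]
STORE_FAST p → p=13. Stack: []
LOAD_FAST_LOAD_FAST c,b → push 6,1. Stack: [6, 1]
BINARY_OP + → 6 + 1 = 7. Stack: [7]
STORE_FAST p → p=7. Stack: []
LOAD_FAST p → push 7. Stack: [7]
RETURN_VALUE → return 7.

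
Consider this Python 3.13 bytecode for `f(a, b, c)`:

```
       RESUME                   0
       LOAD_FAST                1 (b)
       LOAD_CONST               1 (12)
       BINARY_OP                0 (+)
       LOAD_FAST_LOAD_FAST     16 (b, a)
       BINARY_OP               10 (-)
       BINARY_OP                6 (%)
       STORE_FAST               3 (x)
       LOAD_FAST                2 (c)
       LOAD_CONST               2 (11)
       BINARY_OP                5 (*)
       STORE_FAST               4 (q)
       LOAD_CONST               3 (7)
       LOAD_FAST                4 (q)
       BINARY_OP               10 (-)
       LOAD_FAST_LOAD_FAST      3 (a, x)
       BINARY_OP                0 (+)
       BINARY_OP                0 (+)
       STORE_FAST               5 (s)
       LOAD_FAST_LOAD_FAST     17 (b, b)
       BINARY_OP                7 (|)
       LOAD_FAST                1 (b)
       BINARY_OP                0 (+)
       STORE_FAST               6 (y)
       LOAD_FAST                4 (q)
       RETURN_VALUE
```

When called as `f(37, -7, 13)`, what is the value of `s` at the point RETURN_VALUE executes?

-138

LOAD_FAST b → push -7. Stack: [-7]
LOAD_CONST → push 12. Stack: [-7, 12]
BINARY_OP + → -7 + 12 = 5. Stack: [5]
LOAD_FAST_LOAD_FAST b,a → push -7,37. Stack: [5, -7, 37]
BINARY_OP - → -7 - 37 = -44. Stack: [5, -44]
BINARY_OP % → 5 % -44 = -39. Stack: [-39]
STORE_FAST x → x=-39. Stack: []
LOAD_FAST c → push 13. Stack: [13]
LOAD_CONST → push 11. Stack: [13, 11]
BINARY_OP * → 13 * 11 = 143. Stack: [143]
STORE_FAST q → q=143. Stack: []
LOAD_CONST → push 7. Stack: [7]
LOAD_FAST q → push 143. Stack: [7, 143]
BINARY_OP - → 7 - 143 = -136. Stack: [-136]
LOAD_FAST_LOAD_FAST a,x → push 37,-39. Stack: [-136, 37, -39]
BINARY_OP + → 37 + -39 = -2. Stack: [-136, -2]
BINARY_OP + → -136 + -2 = -138. Stack: [-138]
STORE_FAST s → s=-138. Stack: []
LOAD_FAST_LOAD_FAST b,b → push -7,-7. Stack: [-7, -7]
BINARY_OP | → -7 | -7 = -7. Stack: [-7]
LOAD_FAST b → push -7. Stack: [-7, -7]
BINARY_OP + → -7 + -7 = -14. Stack: [-14]
STORE_FAST y → y=-14. Stack: []
LOAD_FAST q → push 143. Stack: [143]
RETURN_VALUE → return 143.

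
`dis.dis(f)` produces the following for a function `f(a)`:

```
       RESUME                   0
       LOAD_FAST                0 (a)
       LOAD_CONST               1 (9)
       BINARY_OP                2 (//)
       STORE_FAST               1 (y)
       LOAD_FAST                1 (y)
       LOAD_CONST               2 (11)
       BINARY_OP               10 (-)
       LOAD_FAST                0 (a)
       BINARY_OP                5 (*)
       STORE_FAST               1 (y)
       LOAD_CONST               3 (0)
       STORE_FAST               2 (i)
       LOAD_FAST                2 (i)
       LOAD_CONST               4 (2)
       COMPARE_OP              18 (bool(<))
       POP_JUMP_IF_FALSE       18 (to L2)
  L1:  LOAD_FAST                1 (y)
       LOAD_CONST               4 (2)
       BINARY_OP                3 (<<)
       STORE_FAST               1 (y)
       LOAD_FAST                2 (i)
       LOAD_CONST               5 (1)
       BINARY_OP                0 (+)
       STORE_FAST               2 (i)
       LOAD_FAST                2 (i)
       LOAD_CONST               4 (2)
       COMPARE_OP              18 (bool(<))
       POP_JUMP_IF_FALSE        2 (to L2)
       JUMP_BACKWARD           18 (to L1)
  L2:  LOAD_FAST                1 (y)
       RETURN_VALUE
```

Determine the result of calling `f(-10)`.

LOAD_FAST a → push -10. Stack: [-10]
LOAD_CONST → push 9. Stack: [-10, 9]
BINARY_OP // → -10 // 9 = -2. Stack: [-2]
STORE_FAST y → y=-2. Stack: []
LOAD_FAST y → push -2. Stack: [-2]
LOAD_CONST → push 11. Stack: [-2, 11]
BINARY_OP - → -2 - 11 = -13. Stack: [-13]
LOAD_FAST a → push -10. Stack: [-13, -10]
BINARY_OP * → -13 * -10 = 130. Stack: [130]
STORE_FAST y → y=130. Stack: []
LOAD_CONST → push 0. Stack: [0]
STORE_FAST i → i=0. Stack: []
LOAD_FAST i → push 0. Stack: [0]
LOAD_CONST → push 2. Stack: [0, 2]
COMPARE_OP bool(<) → 0 vs 2 = True. Stack: [True]
POP_JUMP_IF_FALSE → pop True; no jump. Stack: []
LOAD_FAST y → push 130. Stack: [130]
LOAD_CONST → push 2. Stack: [130, 2]
BINARY_OP << → 130 << 2 = 520. Stack: [520]
STORE_FAST y → y=520. Stack: []
LOAD_FAST i → push 0. Stack: [0]
LOAD_CONST → push 1. Stack: [0, 1]
BINARY_OP + → 0 + 1 = 1. Stack: [1]
STORE_FAST i → i=1. Stack: []
LOAD_FAST i → push 1. Stack: [1]
LOAD_CONST → push 2. Stack: [1, 2]
COMPARE_OP bool(<) → 1 vs 2 = True. Stack: [True]
POP_JUMP_IF_FALSE → pop True; no jump. Stack: []
LOAD_FAST y → push 520. Stack: [520]
LOAD_CONST → push 2. Stack: [520, 2]
BINARY_OP << → 520 << 2 = 2080. Stack: [2080]
STORE_FAST y → y=2080. Stack: []
LOAD_FAST i → push 1. Stack: [1]
LOAD_CONST → push 1. Stack: [1, 1]
BINARY_OP + → 1 + 1 = 2. Stack: [2]
STORE_FAST i → i=2. Stack: []
LOAD_FAST i → push 2. Stack: [2]
LOAD_CONST → push 2. Stack: [2, 2]
COMPARE_OP bool(<) → 2 vs 2 = False. Stack: [False]
POP_JUMP_IF_FALSE → pop False; jump. Stack: []
LOAD_FAST y → push 2080. Stack: [2080]
RETURN_VALUE → return 2080.

2080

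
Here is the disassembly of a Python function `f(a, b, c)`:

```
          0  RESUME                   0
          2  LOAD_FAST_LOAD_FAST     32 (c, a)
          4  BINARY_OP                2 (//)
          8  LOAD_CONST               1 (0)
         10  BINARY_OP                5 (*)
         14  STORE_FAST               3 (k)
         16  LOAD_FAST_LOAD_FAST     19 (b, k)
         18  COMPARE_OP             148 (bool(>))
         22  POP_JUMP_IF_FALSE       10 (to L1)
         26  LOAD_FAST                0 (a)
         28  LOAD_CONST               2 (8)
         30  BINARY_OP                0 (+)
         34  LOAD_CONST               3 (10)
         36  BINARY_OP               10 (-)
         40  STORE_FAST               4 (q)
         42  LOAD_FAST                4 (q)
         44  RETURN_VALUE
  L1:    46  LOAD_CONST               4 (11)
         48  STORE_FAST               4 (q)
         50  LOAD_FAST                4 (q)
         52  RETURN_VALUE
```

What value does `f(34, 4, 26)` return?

32

LOAD_FAST_LOAD_FAST c,a → push 26,34. Stack: [26, 34]
BINARY_OP // → 26 // 34 = 0. Stack: [0]
LOAD_CONST → push 0. Stack: [0, 0]
BINARY_OP * → 0 * 0 = 0. Stack: [0]
STORE_FAST k → k=0. Stack: []
LOAD_FAST_LOAD_FAST b,k → push 4,0. Stack: [4, 0]
COMPARE_OP bool(>) → 4 vs 0 = True. Stack: [True]
POP_JUMP_IF_FALSE → pop True; no jump. Stack: []
LOAD_FAST a → push 34. Stack: [34]
LOAD_CONST → push 8. Stack: [34, 8]
BINARY_OP + → 34 + 8 = 42. Stack: [42]
LOAD_CONST → push 10. Stack: [42, 10]
BINARY_OP - → 42 - 10 = 32. Stack: [32]
STORE_FAST q → q=32. Stack: []
LOAD_FAST q → push 32. Stack: [32]
RETURN_VALUE → return 32.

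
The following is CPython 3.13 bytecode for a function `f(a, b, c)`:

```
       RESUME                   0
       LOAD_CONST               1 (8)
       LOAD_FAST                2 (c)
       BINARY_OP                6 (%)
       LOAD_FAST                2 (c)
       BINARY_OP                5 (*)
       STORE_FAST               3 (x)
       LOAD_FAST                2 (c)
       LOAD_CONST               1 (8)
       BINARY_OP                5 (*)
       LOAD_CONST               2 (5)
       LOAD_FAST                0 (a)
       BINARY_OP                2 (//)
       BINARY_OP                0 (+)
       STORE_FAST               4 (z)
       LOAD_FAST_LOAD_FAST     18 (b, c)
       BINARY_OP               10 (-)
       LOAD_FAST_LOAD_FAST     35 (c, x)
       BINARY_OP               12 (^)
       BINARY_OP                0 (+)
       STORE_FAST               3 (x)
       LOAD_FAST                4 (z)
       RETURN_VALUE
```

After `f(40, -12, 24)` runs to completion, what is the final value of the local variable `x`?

180

LOAD_CONST → push 8. Stack: [8]
LOAD_FAST c → push 24. Stack: [8, 24]
BINARY_OP % → 8 % 24 = 8. Stack: [8]
LOAD_FAST c → push 24. Stack: [8, 24]
BINARY_OP * → 8 * 24 = 192. Stack: [192]
STORE_FAST x → x=192. Stack: []
LOAD_FAST c → push 24. Stack: [24]
LOAD_CONST → push 8. Stack: [24, 8]
BINARY_OP * → 24 * 8 = 192. Stack: [192]
LOAD_CONST → push 5. Stack: [192, 5]
LOAD_FAST a → push 40. Stack: [192, 5, 40]
BINARY_OP // → 5 // 40 = 0. Stack: [192, 0]
BINARY_OP + → 192 + 0 = 192. Stack: [192]
STORE_FAST z → z=192. Stack: []
LOAD_FAST_LOAD_FAST b,c → push -12,24. Stack: [-12, 24]
BINARY_OP - → -12 - 24 = -36. Stack: [-36]
LOAD_FAST_LOAD_FAST c,x → push 24,192. Stack: [-36, 24, 192]
BINARY_OP ^ → 24 ^ 192 = 216. Stack: [-36, 216]
BINARY_OP + → -36 + 216 = 180. Stack: [180]
STORE_FAST x → x=180. Stack: []
LOAD_FAST z → push 192. Stack: [192]
RETURN_VALUE → return 192.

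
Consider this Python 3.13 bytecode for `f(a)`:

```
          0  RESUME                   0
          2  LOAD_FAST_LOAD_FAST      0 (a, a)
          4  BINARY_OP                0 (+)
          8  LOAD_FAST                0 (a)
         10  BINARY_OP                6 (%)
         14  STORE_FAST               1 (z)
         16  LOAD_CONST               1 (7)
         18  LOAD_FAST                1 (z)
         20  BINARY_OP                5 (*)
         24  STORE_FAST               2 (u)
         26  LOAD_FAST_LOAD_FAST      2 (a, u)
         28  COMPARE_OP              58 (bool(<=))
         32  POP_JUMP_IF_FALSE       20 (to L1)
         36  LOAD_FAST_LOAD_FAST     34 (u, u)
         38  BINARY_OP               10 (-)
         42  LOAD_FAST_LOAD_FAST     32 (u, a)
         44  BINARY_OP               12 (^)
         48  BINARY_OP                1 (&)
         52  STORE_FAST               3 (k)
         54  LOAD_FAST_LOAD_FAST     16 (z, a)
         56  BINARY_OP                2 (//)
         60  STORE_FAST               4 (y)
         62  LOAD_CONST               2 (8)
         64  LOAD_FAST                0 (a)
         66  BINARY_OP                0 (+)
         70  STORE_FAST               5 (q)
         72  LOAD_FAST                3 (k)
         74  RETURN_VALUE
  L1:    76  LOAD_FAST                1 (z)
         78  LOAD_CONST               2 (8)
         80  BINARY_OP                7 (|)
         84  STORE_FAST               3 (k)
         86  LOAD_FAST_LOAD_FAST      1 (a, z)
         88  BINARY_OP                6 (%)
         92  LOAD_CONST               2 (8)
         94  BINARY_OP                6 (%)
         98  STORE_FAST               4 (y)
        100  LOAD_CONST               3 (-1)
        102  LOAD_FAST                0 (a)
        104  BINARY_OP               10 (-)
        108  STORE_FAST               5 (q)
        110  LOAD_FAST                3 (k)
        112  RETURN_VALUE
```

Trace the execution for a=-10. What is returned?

LOAD_FAST_LOAD_FAST a,a → push -10,-10. Stack: [-10, -10]
BINARY_OP + → -10 + -10 = -20. Stack: [-20]
LOAD_FAST a → push -10. Stack: [-20, -10]
BINARY_OP % → -20 % -10 = 0. Stack: [0]
STORE_FAST z → z=0. Stack: []
LOAD_CONST → push 7. Stack: [7]
LOAD_FAST z → push 0. Stack: [7, 0]
BINARY_OP * → 7 * 0 = 0. Stack: [0]
STORE_FAST u → u=0. Stack: []
LOAD_FAST_LOAD_FAST a,u → push -10,0. Stack: [-10, 0]
COMPARE_OP bool(<=) → -10 vs 0 = True. Stack: [True]
POP_JUMP_IF_FALSE → pop True; no jump. Stack: []
LOAD_FAST_LOAD_FAST u,u → push 0,0. Stack: [0, 0]
BINARY_OP - → 0 - 0 = 0. Stack: [0]
LOAD_FAST_LOAD_FAST u,a → push 0,-10. Stack: [0, 0, -10]
BINARY_OP ^ → 0 ^ -10 = -10. Stack: [0, -10]
BINARY_OP & → 0 & -10 = 0. Stack: [0]
STORE_FAST k → k=0. Stack: []
LOAD_FAST_LOAD_FAST z,a → push 0,-10. Stack: [0, -10]
BINARY_OP // → 0 // -10 = 0. Stack: [0]
STORE_FAST y → y=0. Stack: []
LOAD_CONST → push 8. Stack: [8]
LOAD_FAST a → push -10. Stack: [8, -10]
BINARY_OP + → 8 + -10 = -2. Stack: [-2]
STORE_FAST q → q=-2. Stack: []
LOAD_FAST k → push 0. Stack: [0]
RETURN_VALUE → return 0.

0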